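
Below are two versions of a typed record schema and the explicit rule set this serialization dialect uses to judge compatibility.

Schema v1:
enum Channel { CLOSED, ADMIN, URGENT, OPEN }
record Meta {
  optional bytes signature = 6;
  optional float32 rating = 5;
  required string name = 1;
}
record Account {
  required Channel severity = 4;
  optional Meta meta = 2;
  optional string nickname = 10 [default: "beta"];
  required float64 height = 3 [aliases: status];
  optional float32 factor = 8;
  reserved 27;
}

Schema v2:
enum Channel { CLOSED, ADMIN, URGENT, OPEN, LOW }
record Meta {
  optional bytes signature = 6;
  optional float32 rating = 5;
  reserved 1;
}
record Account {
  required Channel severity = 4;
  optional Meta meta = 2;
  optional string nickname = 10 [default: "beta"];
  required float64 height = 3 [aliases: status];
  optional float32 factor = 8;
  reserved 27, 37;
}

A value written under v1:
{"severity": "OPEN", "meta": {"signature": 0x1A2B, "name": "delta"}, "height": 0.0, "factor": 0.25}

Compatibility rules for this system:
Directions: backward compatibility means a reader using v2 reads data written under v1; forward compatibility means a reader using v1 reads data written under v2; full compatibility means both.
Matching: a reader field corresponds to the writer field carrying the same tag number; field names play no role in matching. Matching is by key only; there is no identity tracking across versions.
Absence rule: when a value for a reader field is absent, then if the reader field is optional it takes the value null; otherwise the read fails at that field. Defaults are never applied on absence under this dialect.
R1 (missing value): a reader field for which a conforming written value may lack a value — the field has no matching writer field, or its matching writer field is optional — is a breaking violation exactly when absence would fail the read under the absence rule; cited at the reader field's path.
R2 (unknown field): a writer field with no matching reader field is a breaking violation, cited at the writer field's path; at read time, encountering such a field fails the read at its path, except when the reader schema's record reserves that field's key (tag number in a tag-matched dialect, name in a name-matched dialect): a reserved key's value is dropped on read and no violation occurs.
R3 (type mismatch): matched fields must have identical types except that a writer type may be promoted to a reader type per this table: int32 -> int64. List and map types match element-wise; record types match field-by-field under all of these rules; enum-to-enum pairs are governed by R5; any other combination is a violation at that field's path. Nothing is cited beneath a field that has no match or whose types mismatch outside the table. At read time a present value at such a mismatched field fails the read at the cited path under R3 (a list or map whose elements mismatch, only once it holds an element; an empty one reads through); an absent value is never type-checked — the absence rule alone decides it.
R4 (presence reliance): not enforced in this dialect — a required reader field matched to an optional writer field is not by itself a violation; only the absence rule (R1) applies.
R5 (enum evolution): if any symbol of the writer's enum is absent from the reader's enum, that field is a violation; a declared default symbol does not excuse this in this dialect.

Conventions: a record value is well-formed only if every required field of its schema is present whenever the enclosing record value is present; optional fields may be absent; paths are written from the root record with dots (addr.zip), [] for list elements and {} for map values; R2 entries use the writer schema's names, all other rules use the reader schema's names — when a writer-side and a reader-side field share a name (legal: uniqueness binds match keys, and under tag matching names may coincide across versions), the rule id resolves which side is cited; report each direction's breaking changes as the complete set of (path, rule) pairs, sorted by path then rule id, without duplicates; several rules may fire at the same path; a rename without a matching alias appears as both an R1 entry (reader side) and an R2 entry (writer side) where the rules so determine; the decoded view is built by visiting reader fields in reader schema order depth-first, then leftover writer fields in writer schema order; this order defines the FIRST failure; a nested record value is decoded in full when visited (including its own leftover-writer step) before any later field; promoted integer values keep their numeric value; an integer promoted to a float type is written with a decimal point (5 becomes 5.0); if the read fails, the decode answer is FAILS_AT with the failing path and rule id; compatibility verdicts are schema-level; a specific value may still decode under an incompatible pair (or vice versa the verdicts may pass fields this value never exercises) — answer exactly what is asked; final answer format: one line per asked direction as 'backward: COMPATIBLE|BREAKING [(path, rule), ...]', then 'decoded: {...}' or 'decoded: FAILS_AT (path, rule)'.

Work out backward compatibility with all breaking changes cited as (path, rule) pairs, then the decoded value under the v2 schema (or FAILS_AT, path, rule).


backward: COMPATIBLE []; decoded: {"severity": "OPEN", "meta": {"signature": 0x1A2B, "rating": null}, "nickname": null, "height": 0.0, "factor": 0.25}

each type pair in Account: writer, then reader
backward for Account (reader v2, writer v1):
  severity: paired with writer severity (Channel -> Channel; writer required)
  meta: paired with writer meta (Meta -> Meta; writer optional)
  nickname: paired with writer nickname (string -> string; writer optional)
  height: paired with writer height (float64 -> float64; writer required)
  factor: paired with writer factor (float32 -> float32; writer optional)
  meta.signature: paired with writer meta.signature (bytes -> bytes; writer optional)
  meta.rating: paired with writer meta.rating (float32 -> float32; writer optional)
  leftover writer field: meta.name
  => backward verdict for Account: COMPATIBLE, no violations
decoding the Account value with the v2 reader:
  severity := "OPEN"
  meta.signature := 0x1A2B
  meta.rating := null (absent, optional -> null)
  writer meta.name: reserved -> dropped
  nickname := null (absent, optional -> null)
  height := 0.0
  factor := 0.25
  => decoded: {"severity": "OPEN", "meta": {"signature": 0x1A2B, "rating": null}, "nickname": null, "height": 0.0, "factor": 0.25}
the rest of the Account diff is inert for this question:
  enum Channel (field severity in record Account): symbol LOW added -> its effect on Account is confined to the forward direction, not asked


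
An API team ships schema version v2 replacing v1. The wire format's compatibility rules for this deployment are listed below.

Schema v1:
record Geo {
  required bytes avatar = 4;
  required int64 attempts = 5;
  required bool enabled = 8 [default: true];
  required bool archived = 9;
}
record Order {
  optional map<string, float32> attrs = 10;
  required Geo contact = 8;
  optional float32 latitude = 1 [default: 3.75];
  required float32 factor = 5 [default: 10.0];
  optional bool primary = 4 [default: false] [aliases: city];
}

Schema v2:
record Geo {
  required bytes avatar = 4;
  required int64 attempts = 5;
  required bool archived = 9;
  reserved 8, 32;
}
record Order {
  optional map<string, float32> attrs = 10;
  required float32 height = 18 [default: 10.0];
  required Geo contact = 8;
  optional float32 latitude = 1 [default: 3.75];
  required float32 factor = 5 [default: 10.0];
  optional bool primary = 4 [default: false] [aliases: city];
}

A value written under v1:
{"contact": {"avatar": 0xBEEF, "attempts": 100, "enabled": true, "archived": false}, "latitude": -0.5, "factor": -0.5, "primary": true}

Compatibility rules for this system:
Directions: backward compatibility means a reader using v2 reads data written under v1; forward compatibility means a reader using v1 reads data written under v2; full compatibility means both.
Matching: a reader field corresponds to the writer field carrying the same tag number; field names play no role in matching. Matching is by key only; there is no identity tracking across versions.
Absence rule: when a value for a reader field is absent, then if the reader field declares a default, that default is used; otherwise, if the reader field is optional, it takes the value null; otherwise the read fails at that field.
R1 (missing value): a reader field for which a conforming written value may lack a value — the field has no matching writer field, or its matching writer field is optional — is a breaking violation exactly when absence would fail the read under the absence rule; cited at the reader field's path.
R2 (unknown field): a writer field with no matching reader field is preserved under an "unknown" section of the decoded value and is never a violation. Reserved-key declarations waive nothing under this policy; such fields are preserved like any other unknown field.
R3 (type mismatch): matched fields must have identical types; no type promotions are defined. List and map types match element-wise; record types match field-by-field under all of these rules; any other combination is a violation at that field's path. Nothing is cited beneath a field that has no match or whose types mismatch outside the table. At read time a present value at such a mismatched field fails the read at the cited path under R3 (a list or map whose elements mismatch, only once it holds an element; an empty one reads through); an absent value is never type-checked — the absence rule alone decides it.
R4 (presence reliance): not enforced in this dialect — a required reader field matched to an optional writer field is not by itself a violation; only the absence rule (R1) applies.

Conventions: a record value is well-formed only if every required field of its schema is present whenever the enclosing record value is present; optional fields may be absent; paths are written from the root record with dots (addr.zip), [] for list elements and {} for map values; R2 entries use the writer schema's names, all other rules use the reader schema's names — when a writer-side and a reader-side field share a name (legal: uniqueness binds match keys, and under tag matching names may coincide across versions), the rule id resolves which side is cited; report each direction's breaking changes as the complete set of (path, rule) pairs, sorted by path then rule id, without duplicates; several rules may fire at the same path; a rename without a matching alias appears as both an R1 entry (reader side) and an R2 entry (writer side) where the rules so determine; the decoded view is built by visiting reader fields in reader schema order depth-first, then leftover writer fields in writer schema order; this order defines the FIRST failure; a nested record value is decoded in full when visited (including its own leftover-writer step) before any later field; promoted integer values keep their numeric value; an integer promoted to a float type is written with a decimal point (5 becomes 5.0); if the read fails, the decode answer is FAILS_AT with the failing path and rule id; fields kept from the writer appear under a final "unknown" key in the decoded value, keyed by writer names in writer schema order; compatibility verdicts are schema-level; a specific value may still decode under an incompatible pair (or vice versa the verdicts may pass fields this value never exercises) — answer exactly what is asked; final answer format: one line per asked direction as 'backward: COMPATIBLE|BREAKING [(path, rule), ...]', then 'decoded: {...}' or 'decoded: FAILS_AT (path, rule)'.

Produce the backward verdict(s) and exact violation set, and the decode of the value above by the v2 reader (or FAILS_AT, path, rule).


each type pair in Order: writer, then reader
backward on Order — v2 reading data written by v1:
  attrs <- attrs (map<string, float32> -> map<string, float32>, writer optional)
  height has no writer counterpart
  contact <- contact (Geo -> Geo, writer required)
  latitude <- latitude (float32 -> float32, writer optional)
  factor <- factor (float32 -> float32, writer required)
  primary <- primary (bool -> bool, writer optional)
  contact.avatar <- contact.avatar (bytes -> bytes, writer required)
  contact.attempts <- contact.attempts (int64 -> int64, writer required)
  contact.archived <- contact.archived (bool -> bool, writer required)
  writer field contact.enabled has no reader counterpart
  nothing fires on Order: backward is COMPATIBLE
decoding the Order value with the v2 reader:
  attrs := null (not supplied -> null)
  height := 10.0 (no value, default fills)
  contact.avatar := 0xBEEF
  contact.attempts := 100
  contact.archived := false
  writer contact.enabled: kept under "unknown"
  latitude := -0.5
  factor := -0.5
  primary := true
  => decoded: {"attrs": null, "height": 10.0, "contact": {"avatar": 0xBEEF, "attempts": 100, "archived": false, "unknown": {"enabled": true}}, "latitude": -0.5, "factor": -0.5, "primary": true}

backward: COMPATIBLE []; decoded: {"attrs": null, "height": 10.0, "contact": {"avatar": 0xBEEF, "attempts": 100, "archived": false, "unknown": {"enabled": true}}, "latitude": -0.5, "factor": -0.5, "primary": true}


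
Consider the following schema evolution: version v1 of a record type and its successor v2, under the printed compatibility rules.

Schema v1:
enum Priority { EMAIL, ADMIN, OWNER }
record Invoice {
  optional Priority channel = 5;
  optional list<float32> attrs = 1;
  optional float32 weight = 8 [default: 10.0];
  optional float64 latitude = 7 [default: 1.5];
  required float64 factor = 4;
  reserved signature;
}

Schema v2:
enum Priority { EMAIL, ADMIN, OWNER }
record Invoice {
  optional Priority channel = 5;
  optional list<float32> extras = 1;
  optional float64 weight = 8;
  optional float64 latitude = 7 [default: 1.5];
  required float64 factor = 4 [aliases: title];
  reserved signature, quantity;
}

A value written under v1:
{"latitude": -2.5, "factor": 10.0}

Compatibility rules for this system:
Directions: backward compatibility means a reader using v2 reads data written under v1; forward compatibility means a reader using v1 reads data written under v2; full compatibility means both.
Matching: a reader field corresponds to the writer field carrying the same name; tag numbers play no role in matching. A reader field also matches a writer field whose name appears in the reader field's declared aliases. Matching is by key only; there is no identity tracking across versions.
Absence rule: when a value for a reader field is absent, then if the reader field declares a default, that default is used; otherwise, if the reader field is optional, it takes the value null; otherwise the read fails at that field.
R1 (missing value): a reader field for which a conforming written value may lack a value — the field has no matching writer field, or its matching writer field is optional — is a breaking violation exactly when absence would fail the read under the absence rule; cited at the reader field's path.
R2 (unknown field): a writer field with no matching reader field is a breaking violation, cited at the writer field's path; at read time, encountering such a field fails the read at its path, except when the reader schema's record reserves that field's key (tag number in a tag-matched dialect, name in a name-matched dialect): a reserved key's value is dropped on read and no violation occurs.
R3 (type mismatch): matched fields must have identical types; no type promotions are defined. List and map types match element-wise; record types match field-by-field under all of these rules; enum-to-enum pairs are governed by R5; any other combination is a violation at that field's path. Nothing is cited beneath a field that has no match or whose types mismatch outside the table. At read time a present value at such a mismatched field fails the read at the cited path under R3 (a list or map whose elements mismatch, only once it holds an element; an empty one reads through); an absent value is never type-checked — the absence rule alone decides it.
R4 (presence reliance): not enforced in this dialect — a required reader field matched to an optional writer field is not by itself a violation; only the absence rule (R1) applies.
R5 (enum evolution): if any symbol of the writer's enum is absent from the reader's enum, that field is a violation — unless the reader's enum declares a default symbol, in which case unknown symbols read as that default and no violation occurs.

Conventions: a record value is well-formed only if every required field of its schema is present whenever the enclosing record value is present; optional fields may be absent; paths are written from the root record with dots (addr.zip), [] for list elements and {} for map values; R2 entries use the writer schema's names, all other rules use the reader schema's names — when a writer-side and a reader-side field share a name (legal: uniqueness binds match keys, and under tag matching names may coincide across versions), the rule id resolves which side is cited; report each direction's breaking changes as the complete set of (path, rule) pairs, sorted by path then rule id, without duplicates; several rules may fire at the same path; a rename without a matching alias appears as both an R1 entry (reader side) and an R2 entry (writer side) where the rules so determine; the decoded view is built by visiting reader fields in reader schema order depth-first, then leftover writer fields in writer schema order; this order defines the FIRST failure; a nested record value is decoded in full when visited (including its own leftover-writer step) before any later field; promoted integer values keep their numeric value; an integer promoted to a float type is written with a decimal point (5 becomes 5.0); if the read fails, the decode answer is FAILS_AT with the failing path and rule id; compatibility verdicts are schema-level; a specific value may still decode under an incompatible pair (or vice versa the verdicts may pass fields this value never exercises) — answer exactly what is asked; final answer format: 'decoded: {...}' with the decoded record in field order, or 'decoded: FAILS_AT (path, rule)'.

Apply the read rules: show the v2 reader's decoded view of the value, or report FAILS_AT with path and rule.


decoded: {"channel": null, "extras": null, "weight": null, "latitude": -2.5, "factor": 10.0}

the writer's type comes first in each Invoice pair
decode (reader v2):
  channel := null (missing; optional => null)
  extras := null (missing; optional => null)
  weight := null (missing; optional => null)
  latitude := -2.5
  factor := 10.0
  => decoded: {"channel": null, "extras": null, "weight": null, "latitude": -2.5, "factor": 10.0}


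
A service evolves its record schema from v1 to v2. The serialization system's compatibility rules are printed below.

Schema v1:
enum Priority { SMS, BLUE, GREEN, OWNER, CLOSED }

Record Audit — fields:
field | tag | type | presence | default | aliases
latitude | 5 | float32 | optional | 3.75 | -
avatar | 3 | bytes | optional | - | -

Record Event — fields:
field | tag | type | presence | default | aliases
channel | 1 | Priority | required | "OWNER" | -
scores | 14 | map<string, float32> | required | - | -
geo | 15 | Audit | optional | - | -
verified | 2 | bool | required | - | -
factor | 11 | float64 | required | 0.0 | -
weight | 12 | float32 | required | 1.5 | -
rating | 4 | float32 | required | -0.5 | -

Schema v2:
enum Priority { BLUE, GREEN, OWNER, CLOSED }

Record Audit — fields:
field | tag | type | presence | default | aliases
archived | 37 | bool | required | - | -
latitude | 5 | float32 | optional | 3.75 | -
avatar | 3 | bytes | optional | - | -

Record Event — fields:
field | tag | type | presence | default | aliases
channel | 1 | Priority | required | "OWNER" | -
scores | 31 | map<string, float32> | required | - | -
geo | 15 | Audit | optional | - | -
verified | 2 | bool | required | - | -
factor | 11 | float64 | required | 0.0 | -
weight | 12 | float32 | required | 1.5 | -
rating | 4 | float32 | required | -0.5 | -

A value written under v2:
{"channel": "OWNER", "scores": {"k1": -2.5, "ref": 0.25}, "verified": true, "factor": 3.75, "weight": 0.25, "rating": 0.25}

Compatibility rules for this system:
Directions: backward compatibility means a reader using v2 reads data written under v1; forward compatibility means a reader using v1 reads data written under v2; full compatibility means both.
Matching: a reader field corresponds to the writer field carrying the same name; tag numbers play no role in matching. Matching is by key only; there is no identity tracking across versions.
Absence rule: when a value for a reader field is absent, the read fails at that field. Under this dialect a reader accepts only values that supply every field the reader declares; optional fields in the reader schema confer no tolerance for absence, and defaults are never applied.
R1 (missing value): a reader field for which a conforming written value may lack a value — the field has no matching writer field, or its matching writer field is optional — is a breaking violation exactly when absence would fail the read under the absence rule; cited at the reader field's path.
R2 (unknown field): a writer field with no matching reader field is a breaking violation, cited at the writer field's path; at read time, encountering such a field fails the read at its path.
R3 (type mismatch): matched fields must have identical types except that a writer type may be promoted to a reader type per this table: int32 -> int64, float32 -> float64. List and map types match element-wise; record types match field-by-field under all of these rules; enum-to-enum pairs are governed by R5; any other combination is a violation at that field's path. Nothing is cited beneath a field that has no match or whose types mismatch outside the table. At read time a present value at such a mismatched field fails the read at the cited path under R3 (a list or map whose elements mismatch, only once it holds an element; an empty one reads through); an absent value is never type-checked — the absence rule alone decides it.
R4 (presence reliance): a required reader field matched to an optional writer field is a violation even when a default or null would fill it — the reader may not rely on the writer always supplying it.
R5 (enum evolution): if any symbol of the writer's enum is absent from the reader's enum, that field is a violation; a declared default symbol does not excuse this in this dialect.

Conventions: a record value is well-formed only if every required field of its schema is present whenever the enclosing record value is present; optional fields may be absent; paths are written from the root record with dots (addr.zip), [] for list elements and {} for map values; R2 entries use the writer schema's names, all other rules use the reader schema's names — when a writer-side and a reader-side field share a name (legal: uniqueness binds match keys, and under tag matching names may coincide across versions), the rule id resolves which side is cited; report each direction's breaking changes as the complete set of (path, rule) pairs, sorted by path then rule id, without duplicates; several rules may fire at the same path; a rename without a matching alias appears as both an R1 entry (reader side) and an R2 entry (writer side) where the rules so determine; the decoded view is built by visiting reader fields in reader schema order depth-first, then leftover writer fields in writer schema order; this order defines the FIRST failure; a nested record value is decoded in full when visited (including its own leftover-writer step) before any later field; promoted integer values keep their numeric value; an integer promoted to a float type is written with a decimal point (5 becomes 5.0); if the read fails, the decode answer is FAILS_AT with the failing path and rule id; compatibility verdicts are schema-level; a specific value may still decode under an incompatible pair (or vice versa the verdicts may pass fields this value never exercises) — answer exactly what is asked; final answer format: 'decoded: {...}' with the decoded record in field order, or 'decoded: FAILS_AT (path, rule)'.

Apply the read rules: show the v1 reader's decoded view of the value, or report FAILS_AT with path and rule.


the writer's type comes first in each Event pair
migrating the Event value to v1:
  channel := "OWNER"
  scores := {"k1": -2.5, "ref": 0.25}
  read fails at geo under R1 (no fill)
  => FAILS_AT (geo, R1)
the rest of the Event diff is inert for this question:
  enum Priority (field channel in record Event): symbol SMS removed -> matters for Event compatibility verdicts, not for this value's decode
  added field archived to record Audit: required bool, tag 37 (in v2 it sits immediately before latitude) -> matters for Event compatibility verdicts, not for this value's decode
  field scores in record Event: tag 14 changed to 31 -> no rule fires on it and the decoded Event view is identical with or without it

decoded: FAILS_AT (geo, R1)


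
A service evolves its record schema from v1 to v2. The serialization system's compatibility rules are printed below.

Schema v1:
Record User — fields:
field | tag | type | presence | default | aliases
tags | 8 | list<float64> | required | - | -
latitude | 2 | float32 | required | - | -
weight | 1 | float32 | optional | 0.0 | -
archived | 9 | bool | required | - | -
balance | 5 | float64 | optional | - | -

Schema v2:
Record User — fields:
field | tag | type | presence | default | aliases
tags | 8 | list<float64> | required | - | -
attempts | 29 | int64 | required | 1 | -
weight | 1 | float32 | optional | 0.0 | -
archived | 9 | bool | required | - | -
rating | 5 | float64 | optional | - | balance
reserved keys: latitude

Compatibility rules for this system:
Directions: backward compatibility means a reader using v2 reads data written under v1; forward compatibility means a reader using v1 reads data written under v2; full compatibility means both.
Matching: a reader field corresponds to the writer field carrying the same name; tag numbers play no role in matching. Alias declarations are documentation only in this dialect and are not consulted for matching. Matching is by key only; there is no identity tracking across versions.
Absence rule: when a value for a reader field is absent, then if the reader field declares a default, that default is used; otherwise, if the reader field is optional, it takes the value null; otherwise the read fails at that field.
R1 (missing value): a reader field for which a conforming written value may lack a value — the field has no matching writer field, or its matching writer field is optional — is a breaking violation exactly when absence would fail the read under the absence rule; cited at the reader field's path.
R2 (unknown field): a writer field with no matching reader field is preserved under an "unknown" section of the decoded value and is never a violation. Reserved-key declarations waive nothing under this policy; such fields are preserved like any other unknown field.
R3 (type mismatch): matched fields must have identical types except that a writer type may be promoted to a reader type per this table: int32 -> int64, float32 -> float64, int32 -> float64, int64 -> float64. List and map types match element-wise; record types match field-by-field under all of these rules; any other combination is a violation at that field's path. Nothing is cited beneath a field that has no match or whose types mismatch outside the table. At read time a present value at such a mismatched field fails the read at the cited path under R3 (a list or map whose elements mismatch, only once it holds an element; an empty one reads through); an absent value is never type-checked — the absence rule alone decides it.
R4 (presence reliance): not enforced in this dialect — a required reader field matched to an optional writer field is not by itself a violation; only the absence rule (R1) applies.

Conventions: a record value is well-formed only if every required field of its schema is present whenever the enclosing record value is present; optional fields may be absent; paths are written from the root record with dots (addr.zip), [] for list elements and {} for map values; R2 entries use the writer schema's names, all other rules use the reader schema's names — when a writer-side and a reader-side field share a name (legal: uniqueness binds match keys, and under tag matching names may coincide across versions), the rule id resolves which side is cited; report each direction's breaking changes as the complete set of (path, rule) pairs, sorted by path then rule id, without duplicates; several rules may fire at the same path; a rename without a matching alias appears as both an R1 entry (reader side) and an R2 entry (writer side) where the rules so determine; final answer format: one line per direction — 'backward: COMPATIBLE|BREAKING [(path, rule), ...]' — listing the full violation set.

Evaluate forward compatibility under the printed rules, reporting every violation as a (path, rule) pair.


arrows below run writer -> reader for User
forward pass over User, reader schema v1, writer schema v2:
  writer required, list<float64> -> list<float64>: reader tags maps from writer tags
  latitude: no writer-side match
  writer optional, float32 -> float32: reader weight maps from writer weight
  writer required, bool -> bool: reader archived maps from writer archived
  balance: no writer-side match
  writer attempts: unknown to reader
  writer rating: unknown to reader
  R1 fires at latitude
  => 1 violation(s): forward is BREAKING for User
remaining User differences; none change what is asked:
  added field attempts to record User: required int64, tag 29, default 1 (in v2 it sits immediately before weight) -> inert for the asked User verdict: nothing fires
  renamed field balance to rating in record User (alias balance declared on the renamed field) -> inert for the asked User verdict: nothing fires

forward: BREAKING [(latitude, R1)]


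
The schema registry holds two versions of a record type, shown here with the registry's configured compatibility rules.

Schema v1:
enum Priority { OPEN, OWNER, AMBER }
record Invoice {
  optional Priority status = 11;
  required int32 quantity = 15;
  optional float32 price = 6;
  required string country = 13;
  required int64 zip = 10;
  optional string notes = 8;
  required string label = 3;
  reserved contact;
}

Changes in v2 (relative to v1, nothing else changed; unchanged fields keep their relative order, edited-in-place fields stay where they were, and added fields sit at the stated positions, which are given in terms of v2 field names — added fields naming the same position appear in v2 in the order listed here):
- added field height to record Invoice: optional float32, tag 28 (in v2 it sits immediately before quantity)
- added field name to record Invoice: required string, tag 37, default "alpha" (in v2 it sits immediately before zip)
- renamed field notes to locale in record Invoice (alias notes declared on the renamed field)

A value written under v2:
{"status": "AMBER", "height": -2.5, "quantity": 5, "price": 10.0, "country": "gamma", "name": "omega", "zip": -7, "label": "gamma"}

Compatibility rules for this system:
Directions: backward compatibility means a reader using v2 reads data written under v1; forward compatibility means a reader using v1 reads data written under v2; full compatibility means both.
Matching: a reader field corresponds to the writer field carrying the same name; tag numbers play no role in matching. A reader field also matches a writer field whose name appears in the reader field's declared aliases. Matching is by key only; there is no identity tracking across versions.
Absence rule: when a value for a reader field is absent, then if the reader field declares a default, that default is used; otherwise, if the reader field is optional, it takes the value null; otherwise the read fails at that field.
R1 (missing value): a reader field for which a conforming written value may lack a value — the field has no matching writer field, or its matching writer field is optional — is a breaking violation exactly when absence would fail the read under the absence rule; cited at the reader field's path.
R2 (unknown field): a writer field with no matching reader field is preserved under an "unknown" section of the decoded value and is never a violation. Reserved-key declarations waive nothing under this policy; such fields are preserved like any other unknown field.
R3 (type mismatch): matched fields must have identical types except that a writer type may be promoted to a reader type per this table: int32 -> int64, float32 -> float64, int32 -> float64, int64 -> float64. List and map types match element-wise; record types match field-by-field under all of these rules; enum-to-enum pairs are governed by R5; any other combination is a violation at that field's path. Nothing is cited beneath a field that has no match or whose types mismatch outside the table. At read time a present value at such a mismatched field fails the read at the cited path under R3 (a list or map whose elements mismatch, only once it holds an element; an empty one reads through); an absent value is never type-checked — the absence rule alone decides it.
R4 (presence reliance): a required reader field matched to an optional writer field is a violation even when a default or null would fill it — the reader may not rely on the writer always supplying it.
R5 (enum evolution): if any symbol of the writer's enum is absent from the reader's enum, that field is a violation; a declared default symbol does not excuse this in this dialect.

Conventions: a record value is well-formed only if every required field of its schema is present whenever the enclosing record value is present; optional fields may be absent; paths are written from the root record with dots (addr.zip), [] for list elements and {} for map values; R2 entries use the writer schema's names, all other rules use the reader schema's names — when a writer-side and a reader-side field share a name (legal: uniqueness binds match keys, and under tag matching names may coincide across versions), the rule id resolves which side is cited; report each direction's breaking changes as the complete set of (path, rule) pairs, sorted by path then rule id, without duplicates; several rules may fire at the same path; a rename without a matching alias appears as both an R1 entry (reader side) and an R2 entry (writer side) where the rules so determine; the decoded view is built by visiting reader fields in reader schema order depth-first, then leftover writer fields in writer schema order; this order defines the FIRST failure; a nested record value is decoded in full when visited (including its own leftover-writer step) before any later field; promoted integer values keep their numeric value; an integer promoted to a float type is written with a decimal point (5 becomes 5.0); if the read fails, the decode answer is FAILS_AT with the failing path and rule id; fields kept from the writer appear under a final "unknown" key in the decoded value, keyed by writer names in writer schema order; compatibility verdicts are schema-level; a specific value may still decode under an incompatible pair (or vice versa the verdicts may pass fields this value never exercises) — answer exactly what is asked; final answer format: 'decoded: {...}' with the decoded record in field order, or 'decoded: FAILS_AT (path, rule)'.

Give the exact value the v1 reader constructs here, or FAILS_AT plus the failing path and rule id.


each type pair in Invoice: writer, then reader
migrating the Invoice value to v1:
  status := "AMBER"
  quantity := 5
  price := 10.0
  country := "gamma"
  zip := -7
  notes := null (missing; optional => null)
  label := "gamma"
  writer height: kept under "unknown"
  writer name: kept under "unknown"
  => decoded: {"status": "AMBER", "quantity": 5, "price": 10.0, "country": "gamma", "zip": -7, "notes": null, "label": "gamma", "unknown": {"height": -2.5, "name": "omega"}}
ruling out the remaining Invoice differences:
  renamed field notes to locale in record Invoice (alias notes declared on the renamed field) -> triggers nothing under the printed rules; the Invoice answer is the same either way

decoded: {"status": "AMBER", "quantity": 5, "price": 10.0, "country": "gamma", "zip": -7, "notes": null, "label": "gamma", "unknown": {"height": -2.5, "name": "omega"}}


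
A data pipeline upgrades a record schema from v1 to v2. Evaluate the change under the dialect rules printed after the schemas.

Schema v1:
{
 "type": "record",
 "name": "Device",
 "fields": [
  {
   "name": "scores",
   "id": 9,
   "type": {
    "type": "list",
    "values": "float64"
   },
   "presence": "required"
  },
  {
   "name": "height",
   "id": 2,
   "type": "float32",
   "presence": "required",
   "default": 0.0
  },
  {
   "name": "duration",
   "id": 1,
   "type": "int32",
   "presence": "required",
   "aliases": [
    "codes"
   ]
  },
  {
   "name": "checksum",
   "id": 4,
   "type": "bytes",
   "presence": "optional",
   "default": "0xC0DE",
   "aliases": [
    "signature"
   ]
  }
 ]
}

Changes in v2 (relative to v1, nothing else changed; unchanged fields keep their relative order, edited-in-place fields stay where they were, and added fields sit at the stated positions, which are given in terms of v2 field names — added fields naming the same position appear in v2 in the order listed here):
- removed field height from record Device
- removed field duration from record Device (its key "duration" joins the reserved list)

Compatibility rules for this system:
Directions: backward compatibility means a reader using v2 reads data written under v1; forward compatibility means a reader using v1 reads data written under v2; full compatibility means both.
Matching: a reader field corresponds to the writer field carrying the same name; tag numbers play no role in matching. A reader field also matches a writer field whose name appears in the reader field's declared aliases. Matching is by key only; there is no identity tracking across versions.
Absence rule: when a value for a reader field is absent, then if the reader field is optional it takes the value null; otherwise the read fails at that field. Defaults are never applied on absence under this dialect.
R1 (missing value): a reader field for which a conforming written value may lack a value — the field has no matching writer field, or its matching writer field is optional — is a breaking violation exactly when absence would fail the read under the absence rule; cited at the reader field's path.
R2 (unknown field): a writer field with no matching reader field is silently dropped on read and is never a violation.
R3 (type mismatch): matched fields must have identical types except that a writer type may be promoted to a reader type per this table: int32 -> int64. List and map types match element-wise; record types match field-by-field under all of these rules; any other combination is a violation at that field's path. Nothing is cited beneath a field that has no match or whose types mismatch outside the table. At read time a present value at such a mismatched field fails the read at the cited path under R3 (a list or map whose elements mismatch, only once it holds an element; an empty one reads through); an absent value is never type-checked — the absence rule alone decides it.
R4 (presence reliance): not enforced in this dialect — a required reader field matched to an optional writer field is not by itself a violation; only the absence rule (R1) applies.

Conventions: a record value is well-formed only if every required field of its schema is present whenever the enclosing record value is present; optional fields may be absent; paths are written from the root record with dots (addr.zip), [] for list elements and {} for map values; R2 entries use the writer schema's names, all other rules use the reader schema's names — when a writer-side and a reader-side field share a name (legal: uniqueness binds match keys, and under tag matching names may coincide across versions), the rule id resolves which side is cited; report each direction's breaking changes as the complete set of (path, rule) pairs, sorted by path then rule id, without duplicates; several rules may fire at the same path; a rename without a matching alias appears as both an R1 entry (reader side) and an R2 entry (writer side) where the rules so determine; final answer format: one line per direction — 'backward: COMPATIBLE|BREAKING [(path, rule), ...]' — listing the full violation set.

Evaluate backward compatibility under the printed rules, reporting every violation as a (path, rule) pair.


backward: COMPATIBLE []

arrows below run writer -> reader for Device
backward pass over Device, reader schema v2, writer schema v1:
  scores <- scores (list<float64> -> list<float64>, writer required)
  checksum <- checksum (bytes -> bytes, writer optional)
  writer height: unknown to reader
  writer duration: unknown to reader
  nothing fires on Device: backward is COMPATIBLE
remaining Device differences; none change what is asked:
  removed field height from record Device -> its effect on Device is confined to the forward direction, not asked
  removed field duration from record Device (its key "duration" joins the reserved list) -> its effect on Device is confined to the forward direction, not asked
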